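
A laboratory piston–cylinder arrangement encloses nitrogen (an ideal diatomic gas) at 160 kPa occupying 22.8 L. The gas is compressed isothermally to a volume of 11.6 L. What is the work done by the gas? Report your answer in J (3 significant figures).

Isothermal: W = nRT ln(V₂/V₁) = P₁V₁ ln(V₂/V₁).
P₁V₁ = (160 kPa)(22.8 L) = 3648 J.
W = 3648 × ln(11.6/22.8) = 3648 × -0.6758
W_by_gas = -2465 J.

W ≈ -2470 J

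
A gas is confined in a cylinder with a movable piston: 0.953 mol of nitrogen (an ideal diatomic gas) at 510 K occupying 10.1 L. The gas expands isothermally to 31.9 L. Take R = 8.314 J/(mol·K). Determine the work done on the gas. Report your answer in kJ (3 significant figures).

Isothermal: W = nRT ln(V₂/V₁).
W = (0.953)(8.314)(510) × ln(31.9/10.1)
  = 4041 × 1.15
W_by_gas = 4647 J; work on gas = −W_by = -4647 J.

W ≈ -4.65 kJ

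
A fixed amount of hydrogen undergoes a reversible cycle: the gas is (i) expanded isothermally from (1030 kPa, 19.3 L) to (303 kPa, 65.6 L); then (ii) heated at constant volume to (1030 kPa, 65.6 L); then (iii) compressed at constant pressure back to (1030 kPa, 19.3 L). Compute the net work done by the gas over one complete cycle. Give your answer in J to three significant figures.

W_net ≈ -23400 J

Leg (i): W = PᵢVᵢ ln(V_f/Vᵢ) = (19879) ln(65.6/19.3) = 24321 J.
Leg (ii): W = 0.
Leg (iii): W = PΔV = (1030)(19.3 − 65.6) = -47689 J.
W_net = 24321 − 47689 = -23368 J.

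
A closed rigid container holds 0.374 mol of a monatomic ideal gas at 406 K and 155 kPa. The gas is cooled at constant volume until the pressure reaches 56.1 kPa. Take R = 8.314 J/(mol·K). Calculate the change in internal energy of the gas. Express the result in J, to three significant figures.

Constant volume ⇒ W = 0, so Q = ΔU = nCᵥΔT with Cᵥ = 3R/2 = 12.47 J/(mol·K).
At constant V, T₂/T₁ = P₂/P₁ ⇒ ΔT = T₁(P₂/P₁ − 1) = 406·(56.1/155 − 1) = -259.1 K.
ΔU = (0.374)(12.47)(-259.1) = -1208 J.

ΔU ≈ -1210 J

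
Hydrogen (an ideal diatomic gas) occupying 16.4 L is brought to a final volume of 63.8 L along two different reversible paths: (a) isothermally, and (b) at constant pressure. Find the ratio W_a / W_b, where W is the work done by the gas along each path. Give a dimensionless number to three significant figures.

W_a / W_b ≈ 0.470

Path (a) isothermal: W = P₁V₁ ln(V₂/V₁) → W_a/(P₁V₁) = 1.358.
Path (b) isobaric: W = P₁(V₂ − V₁) → W_b/(P₁V₁) = 2.89.
W_a / W_b = 1.358 / 2.89 = 0.47.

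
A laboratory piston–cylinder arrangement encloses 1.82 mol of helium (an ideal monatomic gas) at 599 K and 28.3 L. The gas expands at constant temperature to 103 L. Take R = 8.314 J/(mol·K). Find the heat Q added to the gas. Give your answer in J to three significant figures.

Q ≈ 11700 J

Isothermal ⇒ ΔU = 0, so Q = W = nRT ln(V₂/V₁).
Q = (1.82)(8.314)(599) ln(103/28.3) = 9064 × 1.292 = 11709 J.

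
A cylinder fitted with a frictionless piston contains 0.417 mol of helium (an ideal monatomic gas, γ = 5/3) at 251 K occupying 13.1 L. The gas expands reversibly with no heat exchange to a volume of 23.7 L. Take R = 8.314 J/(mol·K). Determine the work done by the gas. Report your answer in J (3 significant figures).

Adiabatic: TV^(γ−1) = const with γ = 5/3.
T₂ = T₁ (V₁/V₂)^(γ−1) = 251 × (13.1/23.7)^0.667 = 251 × 0.6735 = 169.1 K.
W_by = nCᵥ(T₁ − T₂) = (0.417)(12.47)(251 − 169.1) = 426.2 J.

W ≈ 426 J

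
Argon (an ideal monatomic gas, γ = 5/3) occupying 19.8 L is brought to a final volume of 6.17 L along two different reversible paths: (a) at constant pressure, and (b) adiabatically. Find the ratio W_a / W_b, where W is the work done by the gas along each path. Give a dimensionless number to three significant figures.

Path (a) isobaric: W = P₁(V₂ − V₁) → W_a/(P₁V₁) = -0.6884.
Path (b) adiabatic: W = P₁V₁(1 − (V₁/V₂)^(γ−1))/(γ−1) → W_b/(P₁V₁) = -1.763.
W_a / W_b = -0.6884 / -1.763 = 0.3904.

W_a / W_b ≈ 0.390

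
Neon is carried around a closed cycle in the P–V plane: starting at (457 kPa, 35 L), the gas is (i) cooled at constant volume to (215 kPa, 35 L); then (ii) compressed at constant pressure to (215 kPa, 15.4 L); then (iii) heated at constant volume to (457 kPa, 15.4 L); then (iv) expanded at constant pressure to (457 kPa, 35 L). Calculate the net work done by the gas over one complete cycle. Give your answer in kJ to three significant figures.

Constant-volume legs do no work.
W(ii) = (215)(15.4 − 35) = -4214 J; W(iv) = (457)(35 − 15.4) = 8957 J.
W_net = -4214 + 8957 = 4743 J (the clockwise enclosed area).

W_net ≈ 4.74 kJ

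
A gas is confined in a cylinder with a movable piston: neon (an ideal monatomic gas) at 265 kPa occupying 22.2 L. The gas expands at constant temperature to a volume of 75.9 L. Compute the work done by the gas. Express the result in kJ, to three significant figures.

Isothermal: W = nRT ln(V₂/V₁) = P₁V₁ ln(V₂/V₁).
P₁V₁ = (265 kPa)(22.2 L) = 5883 J.
W = 5883 × ln(75.9/22.2) = 5883 × 1.229
W_by_gas = 7232 J.

W ≈ 7.23 kJ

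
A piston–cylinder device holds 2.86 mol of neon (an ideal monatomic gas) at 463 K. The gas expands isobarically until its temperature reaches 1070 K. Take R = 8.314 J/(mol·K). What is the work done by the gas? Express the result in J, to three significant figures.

W ≈ 14400 J

Isobaric: W = P ΔV = nR ΔT.
W = (2.86)(8.314)(1070 − 463) = 14433 J.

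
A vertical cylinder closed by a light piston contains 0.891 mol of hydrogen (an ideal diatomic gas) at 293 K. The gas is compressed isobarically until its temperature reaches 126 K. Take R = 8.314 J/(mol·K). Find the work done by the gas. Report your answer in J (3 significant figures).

Isobaric: W = P ΔV = nR ΔT.
W = (0.891)(8.314)(126 − 293) = -1237 J.

W ≈ -1240 J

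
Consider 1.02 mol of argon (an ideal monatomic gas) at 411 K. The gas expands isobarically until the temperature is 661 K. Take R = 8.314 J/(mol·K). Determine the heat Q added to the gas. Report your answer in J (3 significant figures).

Isobaric: W = nRΔT = (1.02)(8.314)(250) = 2120 J.
ΔU = nCᵥΔT with Cᵥ = 3R/2: ΔU = (1.02)(12.47)(250) = 3180 J.
Q = ΔU + W = 3180 + 2120 = 5300 J.

Q ≈ 5300 J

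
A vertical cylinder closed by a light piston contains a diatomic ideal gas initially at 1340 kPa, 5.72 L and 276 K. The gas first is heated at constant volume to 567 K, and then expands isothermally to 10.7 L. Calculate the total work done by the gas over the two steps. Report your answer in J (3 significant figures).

W_total ≈ 9860 J

Step 1 (isochoric): W = 0 (constant volume).
After step 1: P = 2753 kPa (V unchanged).
Step 2 (isothermal): W = P₁V₁ ln(V₂/V₁) = (15746) ln(10.7/5.72) = 9861 J.
W_total = 0 + 9861 = 9861 J.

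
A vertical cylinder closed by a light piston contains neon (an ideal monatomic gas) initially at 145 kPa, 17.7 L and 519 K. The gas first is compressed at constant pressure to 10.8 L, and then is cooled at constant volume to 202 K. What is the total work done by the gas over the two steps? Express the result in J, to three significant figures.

W_total ≈ -1000 J

Step 1 (isobaric): W = PΔV = (145 kPa)(10.8 − 17.7 L) = -1000 J.
Step 2 (isochoric): W = 0 (constant volume).
W_total = -1000 + 0 = -1000 J.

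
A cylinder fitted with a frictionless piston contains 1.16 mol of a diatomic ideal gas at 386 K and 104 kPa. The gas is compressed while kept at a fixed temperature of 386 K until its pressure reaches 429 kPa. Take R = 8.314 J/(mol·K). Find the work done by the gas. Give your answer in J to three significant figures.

W ≈ -5280 J

Isothermal process: W = nRT ln(V₂/V₁) = nRT ln(P₁/P₂).
W = (1.16)(8.314)(386) × ln(104/429)
  = 3723 × ln(0.2424) = 3723 × -1.417
W_by_gas = -5275 J.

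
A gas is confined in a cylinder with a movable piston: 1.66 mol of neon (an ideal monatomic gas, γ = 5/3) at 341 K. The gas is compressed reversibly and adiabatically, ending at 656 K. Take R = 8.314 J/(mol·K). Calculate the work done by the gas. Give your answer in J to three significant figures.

W ≈ -6520 J

Adiabatic ⇒ Q = 0, so W_by = −ΔU = nCᵥ(T₁ − T₂).
Cᵥ = 3R/2 = 12.47 J/(mol·K).
W = (1.66)(12.47)(341 − 656) = -6521 J.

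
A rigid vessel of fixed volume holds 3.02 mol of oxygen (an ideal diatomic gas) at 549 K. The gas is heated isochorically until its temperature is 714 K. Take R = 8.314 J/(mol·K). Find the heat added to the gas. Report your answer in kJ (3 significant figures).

Constant volume ⇒ W = 0, so Q = ΔU = nCᵥΔT with Cᵥ = 5R/2 = 20.79 J/(mol·K).
ΔU = (3.02)(20.79)(714 − 549) = 10357 J.

Q ≈ 10.4 kJ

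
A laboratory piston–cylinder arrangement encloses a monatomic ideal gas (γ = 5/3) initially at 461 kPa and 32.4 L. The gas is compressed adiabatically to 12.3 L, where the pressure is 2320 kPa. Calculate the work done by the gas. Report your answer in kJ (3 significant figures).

Adiabatic: W = (P₁V₁ − P₂V₂)/(γ − 1) with γ = 5/3.
P₁V₁ = 14936 J, P₂V₂ = 28536 J.
W = (14936 − 28536) / 0.6667 = -20399 J.

W ≈ -20.4 kJ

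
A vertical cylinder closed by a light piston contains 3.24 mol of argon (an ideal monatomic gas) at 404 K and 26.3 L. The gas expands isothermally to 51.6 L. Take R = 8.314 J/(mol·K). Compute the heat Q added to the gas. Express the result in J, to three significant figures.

Isothermal ⇒ ΔU = 0, so Q = W = nRT ln(V₂/V₁).
Q = (3.24)(8.314)(404) ln(51.6/26.3) = 10883 × 0.674 = 7334 J.

Q ≈ 7330 J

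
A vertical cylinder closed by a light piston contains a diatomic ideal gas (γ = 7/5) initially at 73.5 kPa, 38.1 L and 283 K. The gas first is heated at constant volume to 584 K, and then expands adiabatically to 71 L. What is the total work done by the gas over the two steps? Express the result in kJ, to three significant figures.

W_total ≈ 3.18 kJ

Step 1 (isochoric): W = 0 (constant volume).
After step 1: P = 151.7 kPa (V unchanged).
Step 2 (adiabatic): W = (P₁V₁ − P₂V₂)/(γ−1) = (5779 − 4505)/0.4 = 3184 J.
W_total = 0 + 3184 = 3184 J.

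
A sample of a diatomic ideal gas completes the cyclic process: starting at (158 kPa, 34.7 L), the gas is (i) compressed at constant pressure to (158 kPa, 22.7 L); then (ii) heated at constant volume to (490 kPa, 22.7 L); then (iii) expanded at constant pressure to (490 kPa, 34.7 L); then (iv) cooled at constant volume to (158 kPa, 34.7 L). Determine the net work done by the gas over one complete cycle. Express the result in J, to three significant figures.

Constant-volume legs do no work.
W(i) = (158)(22.7 − 34.7) = -1896 J; W(iii) = (490)(34.7 − 22.7) = 5880 J.
W_net = -1896 + 5880 = 3984 J (the clockwise enclosed area).

W_net ≈ 3980 J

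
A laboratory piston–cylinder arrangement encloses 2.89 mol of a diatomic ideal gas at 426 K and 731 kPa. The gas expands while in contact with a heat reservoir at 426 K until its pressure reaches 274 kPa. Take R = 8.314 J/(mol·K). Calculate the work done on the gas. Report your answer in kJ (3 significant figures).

Isothermal process: W = nRT ln(V₂/V₁) = nRT ln(P₁/P₂).
W = (2.89)(8.314)(426) × ln(731/274)
  = 10236 × ln(2.668) = 10236 × 0.9813
W_by_gas = 10044 J; work on gas = −W_by = -10044 J.

W ≈ -10.0 kJ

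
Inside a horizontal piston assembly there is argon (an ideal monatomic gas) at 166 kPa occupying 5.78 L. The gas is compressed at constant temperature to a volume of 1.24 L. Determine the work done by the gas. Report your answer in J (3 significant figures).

W ≈ -1480 J

Isothermal: W = nRT ln(V₂/V₁) = P₁V₁ ln(V₂/V₁).
P₁V₁ = (166 kPa)(5.78 L) = 959.5 J.
W = 959.5 × ln(1.24/5.78) = 959.5 × -1.539
W_by_gas = -1477 J.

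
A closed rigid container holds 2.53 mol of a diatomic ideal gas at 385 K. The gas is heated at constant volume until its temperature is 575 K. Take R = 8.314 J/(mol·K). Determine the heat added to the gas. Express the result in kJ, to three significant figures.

Q ≈ 9.99 kJ

Constant volume ⇒ W = 0, so Q = ΔU = nCᵥΔT with Cᵥ = 5R/2 = 20.79 J/(mol·K).
ΔU = (2.53)(20.79)(575 − 385) = 9991 J.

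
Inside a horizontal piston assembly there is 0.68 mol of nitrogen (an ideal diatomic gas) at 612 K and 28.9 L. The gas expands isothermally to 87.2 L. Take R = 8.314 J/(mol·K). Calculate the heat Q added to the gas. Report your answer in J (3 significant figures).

Isothermal ⇒ ΔU = 0, so Q = W = nRT ln(V₂/V₁).
Q = (0.68)(8.314)(612) ln(87.2/28.9) = 3460 × 1.104 = 3821 J.

Q ≈ 3820 J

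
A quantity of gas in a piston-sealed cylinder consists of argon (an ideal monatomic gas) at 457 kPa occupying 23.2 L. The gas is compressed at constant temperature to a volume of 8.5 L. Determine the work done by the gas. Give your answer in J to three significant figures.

Isothermal: W = nRT ln(V₂/V₁) = P₁V₁ ln(V₂/V₁).
P₁V₁ = (457 kPa)(23.2 L) = 10602 J.
W = 10602 × ln(8.5/23.2) = 10602 × -1.004
W_by_gas = -10646 J.

W ≈ -10600 J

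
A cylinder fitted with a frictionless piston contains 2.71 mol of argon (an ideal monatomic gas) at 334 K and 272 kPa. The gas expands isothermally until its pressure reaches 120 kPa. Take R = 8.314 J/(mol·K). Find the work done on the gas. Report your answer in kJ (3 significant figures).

Isothermal process: W = nRT ln(V₂/V₁) = nRT ln(P₁/P₂).
W = (2.71)(8.314)(334) × ln(272/120)
  = 7525 × ln(2.267) = 7525 × 0.8183
W_by_gas = 6158 J; work on gas = −W_by = -6158 J.

W ≈ -6.16 kJ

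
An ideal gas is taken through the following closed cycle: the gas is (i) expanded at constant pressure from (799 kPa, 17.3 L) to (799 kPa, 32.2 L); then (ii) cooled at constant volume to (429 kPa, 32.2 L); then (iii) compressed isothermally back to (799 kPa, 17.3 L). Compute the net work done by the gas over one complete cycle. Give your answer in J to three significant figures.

W_net ≈ 3320 J

Leg (i): W = PΔV = (799)(32.2 − 17.3) = 11905 J.
Leg (ii): W = 0.
Leg (iii): W = PᵢVᵢ ln(V_f/Vᵢ) = (13814) ln(17.3/32.2) = -8582 J.
W_net = 11905 − 8582 = 3323 J.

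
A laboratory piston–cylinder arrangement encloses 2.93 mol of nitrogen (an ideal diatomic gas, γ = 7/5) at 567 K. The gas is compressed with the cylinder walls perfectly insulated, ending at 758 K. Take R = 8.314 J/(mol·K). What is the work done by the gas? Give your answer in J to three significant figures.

W ≈ -11600 J

Adiabatic ⇒ Q = 0, so W_by = −ΔU = nCᵥ(T₁ − T₂).
Cᵥ = 5R/2 = 20.79 J/(mol·K).
W = (2.93)(20.79)(567 − 758) = -11632 J.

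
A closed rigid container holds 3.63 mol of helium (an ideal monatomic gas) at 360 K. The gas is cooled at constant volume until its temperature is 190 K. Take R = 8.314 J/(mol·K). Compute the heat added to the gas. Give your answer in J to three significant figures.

Constant volume ⇒ W = 0, so Q = ΔU = nCᵥΔT with Cᵥ = 3R/2 = 12.47 J/(mol·K).
ΔU = (3.63)(12.47)(190 − 360) = -7696 J.

Q ≈ -7700 J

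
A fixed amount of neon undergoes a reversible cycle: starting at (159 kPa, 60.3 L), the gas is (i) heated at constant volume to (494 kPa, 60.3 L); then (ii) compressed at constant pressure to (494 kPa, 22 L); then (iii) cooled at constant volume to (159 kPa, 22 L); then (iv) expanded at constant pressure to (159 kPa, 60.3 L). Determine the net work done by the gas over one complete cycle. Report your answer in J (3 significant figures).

Constant-volume legs do no work.
W(ii) = (494)(22 − 60.3) = -18920 J; W(iv) = (159)(60.3 − 22) = 6090 J.
W_net = -18920 + 6090 = -12830 J (the counter-clockwise enclosed area).

W_net ≈ -12800 J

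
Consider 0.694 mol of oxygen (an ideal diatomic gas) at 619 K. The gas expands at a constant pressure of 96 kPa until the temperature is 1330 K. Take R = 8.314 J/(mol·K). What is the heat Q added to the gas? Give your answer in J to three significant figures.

Q ≈ 14400 J

Isobaric: W = nRΔT = (0.694)(8.314)(711) = 4102 J.
ΔU = nCᵥΔT with Cᵥ = 5R/2: ΔU = (0.694)(20.79)(711) = 10256 J.
Q = ΔU + W = 10256 + 4102 = 14358 J.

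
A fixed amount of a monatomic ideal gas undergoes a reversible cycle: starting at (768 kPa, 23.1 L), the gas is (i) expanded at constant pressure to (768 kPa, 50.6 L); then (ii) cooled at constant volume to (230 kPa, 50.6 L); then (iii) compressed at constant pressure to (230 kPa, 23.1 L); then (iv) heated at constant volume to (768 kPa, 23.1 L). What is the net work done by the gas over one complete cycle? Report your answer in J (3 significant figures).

Constant-volume legs do no work.
W(i) = (768)(50.6 − 23.1) = 21120 J; W(iii) = (230)(23.1 − 50.6) = -6325 J.
W_net = 21120 − 6325 = 14795 J (the clockwise enclosed area).

W_net ≈ 14800 J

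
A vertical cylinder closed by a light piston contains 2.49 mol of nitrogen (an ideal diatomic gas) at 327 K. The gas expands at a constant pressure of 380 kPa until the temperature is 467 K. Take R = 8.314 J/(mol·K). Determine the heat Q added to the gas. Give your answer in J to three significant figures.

Isobaric: W = nRΔT = (2.49)(8.314)(140) = 2898 J.
ΔU = nCᵥΔT with Cᵥ = 5R/2: ΔU = (2.49)(20.79)(140) = 7246 J.
Q = ΔU + W = 7246 + 2898 = 10144 J.

Q ≈ 10100 J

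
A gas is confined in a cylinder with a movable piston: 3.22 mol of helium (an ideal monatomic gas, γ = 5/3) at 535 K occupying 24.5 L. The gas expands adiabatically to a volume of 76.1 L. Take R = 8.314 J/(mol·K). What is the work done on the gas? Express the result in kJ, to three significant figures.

Adiabatic: TV^(γ−1) = const with γ = 5/3.
T₂ = T₁ (V₁/V₂)^(γ−1) = 535 × (24.5/76.1)^0.667 = 535 × 0.4697 = 251.3 K.
W_by = nCᵥ(T₁ − T₂) = (3.22)(12.47)(535 − 251.3) = 11392 J.
Work on gas = −W_by = -11392 J.

W ≈ -11.4 kJ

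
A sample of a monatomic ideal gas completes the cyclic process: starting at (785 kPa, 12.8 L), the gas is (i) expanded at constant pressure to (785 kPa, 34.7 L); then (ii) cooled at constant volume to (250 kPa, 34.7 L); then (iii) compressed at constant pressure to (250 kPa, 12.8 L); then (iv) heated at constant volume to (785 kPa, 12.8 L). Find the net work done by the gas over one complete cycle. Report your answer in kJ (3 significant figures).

Constant-volume legs do no work.
W(i) = (785)(34.7 − 12.8) = 17192 J; W(iii) = (250)(12.8 − 34.7) = -5475 J.
W_net = 17192 − 5475 = 11716 J (the clockwise enclosed area).

W_net ≈ 11.7 kJ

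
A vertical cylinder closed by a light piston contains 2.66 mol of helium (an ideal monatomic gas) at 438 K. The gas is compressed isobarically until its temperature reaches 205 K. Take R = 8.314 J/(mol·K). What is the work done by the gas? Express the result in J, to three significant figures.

W ≈ -5150 J

Isobaric: W = P ΔV = nR ΔT.
W = (2.66)(8.314)(205 − 438) = -5153 J.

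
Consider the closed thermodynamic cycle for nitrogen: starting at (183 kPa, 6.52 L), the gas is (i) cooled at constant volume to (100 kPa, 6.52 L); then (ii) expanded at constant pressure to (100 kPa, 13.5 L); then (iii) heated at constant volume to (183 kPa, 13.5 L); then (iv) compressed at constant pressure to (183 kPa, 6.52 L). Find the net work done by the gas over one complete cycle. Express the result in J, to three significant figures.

Constant-volume legs do no work.
W(ii) = (100)(13.5 − 6.52) = 698 J; W(iv) = (183)(6.52 − 13.5) = -1277 J.
W_net = 698 − 1277 = -579.3 J (the counter-clockwise enclosed area).

W_net ≈ -579 J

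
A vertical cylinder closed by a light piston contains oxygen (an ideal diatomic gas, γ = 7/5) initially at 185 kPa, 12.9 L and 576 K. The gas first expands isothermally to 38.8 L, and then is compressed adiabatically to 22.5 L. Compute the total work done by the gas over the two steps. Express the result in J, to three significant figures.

W_total ≈ 1170 J

Step 1 (isothermal): W = P₁V₁ ln(V₂/V₁) = (2386) ln(38.8/12.9) = 2628 J.
After step 1: P = 61.51 kPa, V = 38.8 L, T = 576 K.
Step 2 (adiabatic): W = (P₁V₁ − P₂V₂)/(γ−1) = (2386 − 2968)/0.4 = -1453 J.
W_total = 2628 − 1453 = 1175 J.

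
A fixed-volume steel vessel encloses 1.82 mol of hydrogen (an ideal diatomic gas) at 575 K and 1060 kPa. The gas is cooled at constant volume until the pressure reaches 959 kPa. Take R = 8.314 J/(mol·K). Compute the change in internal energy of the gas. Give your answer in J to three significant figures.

ΔU ≈ -2070 J

Constant volume ⇒ W = 0, so Q = ΔU = nCᵥΔT with Cᵥ = 5R/2 = 20.79 J/(mol·K).
At constant V, T₂/T₁ = P₂/P₁ ⇒ ΔT = T₁(P₂/P₁ − 1) = 575·(959/1060 − 1) = -54.79 K.
ΔU = (1.82)(20.79)(-54.79) = -2073 J.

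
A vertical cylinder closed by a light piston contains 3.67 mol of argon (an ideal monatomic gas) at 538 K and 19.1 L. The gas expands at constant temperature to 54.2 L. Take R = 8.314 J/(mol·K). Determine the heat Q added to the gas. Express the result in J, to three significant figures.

Q ≈ 17100 J

Isothermal ⇒ ΔU = 0, so Q = W = nRT ln(V₂/V₁).
Q = (3.67)(8.314)(538) ln(54.2/19.1) = 16416 × 1.043 = 17121 J.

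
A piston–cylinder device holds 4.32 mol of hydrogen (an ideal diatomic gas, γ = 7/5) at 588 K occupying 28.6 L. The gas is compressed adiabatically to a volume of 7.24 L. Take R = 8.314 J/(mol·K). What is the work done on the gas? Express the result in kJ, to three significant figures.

W ≈ 38.7 kJ

Adiabatic: TV^(γ−1) = const with γ = 7/5.
T₂ = T₁ (V₁/V₂)^(γ−1) = 588 × (28.6/7.24)^0.4 = 588 × 1.732 = 1019 K.
W_by = nCᵥ(T₁ − T₂) = (4.32)(20.79)(588 − 1019) = -38669 J.
Work on gas = −W_by = 38669 J.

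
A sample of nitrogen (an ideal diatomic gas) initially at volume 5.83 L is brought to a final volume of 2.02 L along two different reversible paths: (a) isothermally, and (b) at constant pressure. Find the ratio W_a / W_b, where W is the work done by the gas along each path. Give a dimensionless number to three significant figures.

W_a / W_b ≈ 1.62

Path (a) isothermal: W = P₁V₁ ln(V₂/V₁) → W_a/(P₁V₁) = -1.06.
Path (b) isobaric: W = P₁(V₂ − V₁) → W_b/(P₁V₁) = -0.6535.
W_a / W_b = -1.06 / -0.6535 = 1.622.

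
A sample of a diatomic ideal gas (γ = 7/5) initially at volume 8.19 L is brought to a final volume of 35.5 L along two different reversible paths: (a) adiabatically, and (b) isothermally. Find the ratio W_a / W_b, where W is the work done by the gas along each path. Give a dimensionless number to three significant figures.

Path (a) adiabatic: W = P₁V₁(1 − (V₁/V₂)^(γ−1))/(γ−1) → W_a/(P₁V₁) = 1.11.
Path (b) isothermal: W = P₁V₁ ln(V₂/V₁) → W_b/(P₁V₁) = 1.467.
W_a / W_b = 1.11 / 1.467 = 0.7565.

W_a / W_b ≈ 0.757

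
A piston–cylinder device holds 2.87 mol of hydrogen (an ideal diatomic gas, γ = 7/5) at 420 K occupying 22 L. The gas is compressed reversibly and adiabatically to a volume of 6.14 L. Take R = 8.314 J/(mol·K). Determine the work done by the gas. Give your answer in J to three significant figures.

W ≈ -16700 J

Adiabatic: TV^(γ−1) = const with γ = 7/5.
T₂ = T₁ (V₁/V₂)^(γ−1) = 420 × (22/6.14)^0.4 = 420 × 1.666 = 699.8 K.
W_by = nCᵥ(T₁ − T₂) = (2.87)(20.79)(420 − 699.8) = -16689 J.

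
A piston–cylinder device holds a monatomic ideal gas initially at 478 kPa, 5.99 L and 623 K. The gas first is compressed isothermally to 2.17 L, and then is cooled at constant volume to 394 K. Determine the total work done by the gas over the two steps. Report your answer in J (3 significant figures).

W_total ≈ -2910 J

Step 1 (isothermal): W = P₁V₁ ln(V₂/V₁) = (2863) ln(2.17/5.99) = -2907 J.
Step 2 (isochoric): W = 0 (constant volume).
W_total = -2907 + 0 = -2907 J.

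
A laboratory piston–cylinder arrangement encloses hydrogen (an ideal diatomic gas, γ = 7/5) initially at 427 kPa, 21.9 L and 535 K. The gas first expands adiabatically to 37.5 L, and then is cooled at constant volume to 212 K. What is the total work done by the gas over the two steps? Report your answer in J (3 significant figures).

Step 1 (adiabatic): W = (P₁V₁ − P₂V₂)/(γ−1) = (9351 − 7541)/0.4 = 4525 J.
Step 2 (isochoric): W = 0 (constant volume).
W_total = 4525 + 0 = 4525 J.

W_total ≈ 4530 J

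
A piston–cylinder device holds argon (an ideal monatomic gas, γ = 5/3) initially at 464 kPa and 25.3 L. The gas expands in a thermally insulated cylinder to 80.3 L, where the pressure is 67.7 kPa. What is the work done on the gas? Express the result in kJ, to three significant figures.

Adiabatic: W = (P₁V₁ − P₂V₂)/(γ − 1) with γ = 5/3.
P₁V₁ = 11739 J, P₂V₂ = 5436 J.
W = (11739 − 5436) / 0.6667 = 9454 J.
Work on gas = −W_by = -9454 J.

W ≈ -9.45 kJ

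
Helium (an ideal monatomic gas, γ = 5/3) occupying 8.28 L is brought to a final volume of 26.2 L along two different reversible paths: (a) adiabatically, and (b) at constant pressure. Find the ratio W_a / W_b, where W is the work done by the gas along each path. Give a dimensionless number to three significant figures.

W_a / W_b ≈ 0.372

Path (a) adiabatic: W = P₁V₁(1 − (V₁/V₂)^(γ−1))/(γ−1) → W_a/(P₁V₁) = 0.8041.
Path (b) isobaric: W = P₁(V₂ − V₁) → W_b/(P₁V₁) = 2.164.
W_a / W_b = 0.8041 / 2.164 = 0.3715.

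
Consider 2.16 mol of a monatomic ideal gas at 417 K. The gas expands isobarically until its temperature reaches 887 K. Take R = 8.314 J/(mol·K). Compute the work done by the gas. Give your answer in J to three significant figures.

Isobaric: W = P ΔV = nR ΔT.
W = (2.16)(8.314)(887 − 417) = 8440 J.

W ≈ 8440 J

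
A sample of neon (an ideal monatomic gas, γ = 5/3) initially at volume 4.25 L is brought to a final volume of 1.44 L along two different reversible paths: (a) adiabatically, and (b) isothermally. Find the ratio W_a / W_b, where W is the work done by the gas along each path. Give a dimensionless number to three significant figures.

Path (a) adiabatic: W = P₁V₁(1 − (V₁/V₂)^(γ−1))/(γ−1) → W_a/(P₁V₁) = -1.586.
Path (b) isothermal: W = P₁V₁ ln(V₂/V₁) → W_b/(P₁V₁) = -1.082.
W_a / W_b = -1.586 / -1.082 = 1.466.

W_a / W_b ≈ 1.47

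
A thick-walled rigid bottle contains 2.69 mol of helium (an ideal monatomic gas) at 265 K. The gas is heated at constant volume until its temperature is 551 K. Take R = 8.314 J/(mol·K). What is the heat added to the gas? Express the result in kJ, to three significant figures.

Constant volume ⇒ W = 0, so Q = ΔU = nCᵥΔT with Cᵥ = 3R/2 = 12.47 J/(mol·K).
ΔU = (2.69)(12.47)(551 − 265) = 9594 J.

Q ≈ 9.59 kJ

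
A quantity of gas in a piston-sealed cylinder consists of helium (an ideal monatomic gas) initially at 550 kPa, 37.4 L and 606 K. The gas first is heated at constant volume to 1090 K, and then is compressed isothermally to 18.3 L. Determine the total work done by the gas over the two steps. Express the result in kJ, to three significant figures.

W_total ≈ -26.4 kJ

Step 1 (isochoric): W = 0 (constant volume).
After step 1: P = 989.3 kPa (V unchanged).
Step 2 (isothermal): W = P₁V₁ ln(V₂/V₁) = (36999) ln(18.3/37.4) = -26446 J.
W_total = 0 − 26446 = -26446 J.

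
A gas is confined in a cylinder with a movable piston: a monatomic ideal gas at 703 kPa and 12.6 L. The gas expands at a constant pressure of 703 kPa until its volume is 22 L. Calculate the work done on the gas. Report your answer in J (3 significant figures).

Isobaric: W = P ΔV.
W = (703 kPa)(22 − 12.6 L) = (703)(9.4) = 6608 J.
Work on gas = −W_by = -6608 J.

W ≈ -6610 J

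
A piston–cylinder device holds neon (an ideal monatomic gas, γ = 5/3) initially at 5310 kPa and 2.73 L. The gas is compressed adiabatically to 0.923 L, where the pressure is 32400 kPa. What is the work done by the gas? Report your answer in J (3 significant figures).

W ≈ -23100 J

Adiabatic: W = (P₁V₁ − P₂V₂)/(γ − 1) with γ = 5/3.
P₁V₁ = 14496 J, P₂V₂ = 29905 J.
W = (14496 − 29905) / 0.6667 = -23113 J.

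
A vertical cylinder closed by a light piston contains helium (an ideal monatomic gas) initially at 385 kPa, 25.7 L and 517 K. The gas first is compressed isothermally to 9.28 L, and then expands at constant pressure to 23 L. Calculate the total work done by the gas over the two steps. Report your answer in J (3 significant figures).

Step 1 (isothermal): W = P₁V₁ ln(V₂/V₁) = (9894) ln(9.28/25.7) = -10079 J.
After step 1: P = 1066 kPa, V = 9.28 L, T = 517 K.
Step 2 (isobaric): W = PΔV = (1066 kPa)(23 − 9.28 L) = 14629 J.
W_total = -10079 + 14629 = 4550 J.

W_total ≈ 4550 J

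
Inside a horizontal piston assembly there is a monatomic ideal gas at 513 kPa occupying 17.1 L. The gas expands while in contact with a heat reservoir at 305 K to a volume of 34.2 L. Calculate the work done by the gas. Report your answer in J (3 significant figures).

W ≈ 6080 J

Isothermal: W = nRT ln(V₂/V₁) = P₁V₁ ln(V₂/V₁).
P₁V₁ = (513 kPa)(17.1 L) = 8772 J.
W = 8772 × ln(34.2/17.1) = 8772 × 0.6931
W_by_gas = 6080 J.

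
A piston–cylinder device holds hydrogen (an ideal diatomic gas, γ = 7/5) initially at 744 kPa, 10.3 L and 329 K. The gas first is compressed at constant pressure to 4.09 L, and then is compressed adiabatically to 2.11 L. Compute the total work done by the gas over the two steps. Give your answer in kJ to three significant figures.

W_total ≈ -6.93 kJ

Step 1 (isobaric): W = PΔV = (744 kPa)(4.09 − 10.3 L) = -4620 J.
After step 1: P = 744 kPa, V = 4.09 L, T = 130.6 K.
Step 2 (adiabatic): W = (P₁V₁ − P₂V₂)/(γ−1) = (3043 − 3965)/0.4 = -2306 J.
W_total = -4620 − 2306 = -6926 J.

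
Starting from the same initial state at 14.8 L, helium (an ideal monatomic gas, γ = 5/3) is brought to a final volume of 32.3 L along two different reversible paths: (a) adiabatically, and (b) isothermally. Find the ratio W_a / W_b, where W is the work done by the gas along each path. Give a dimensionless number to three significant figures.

Path (a) adiabatic: W = P₁V₁(1 − (V₁/V₂)^(γ−1))/(γ−1) → W_a/(P₁V₁) = 0.6085.
Path (b) isothermal: W = P₁V₁ ln(V₂/V₁) → W_b/(P₁V₁) = 0.7804.
W_a / W_b = 0.6085 / 0.7804 = 0.7797.

W_a / W_b ≈ 0.780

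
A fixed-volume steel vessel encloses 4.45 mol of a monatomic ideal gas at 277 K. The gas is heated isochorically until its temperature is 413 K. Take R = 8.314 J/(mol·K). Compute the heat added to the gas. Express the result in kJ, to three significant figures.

Constant volume ⇒ W = 0, so Q = ΔU = nCᵥΔT with Cᵥ = 3R/2 = 12.47 J/(mol·K).
ΔU = (4.45)(12.47)(413 − 277) = 7547 J.

Q ≈ 7.55 kJ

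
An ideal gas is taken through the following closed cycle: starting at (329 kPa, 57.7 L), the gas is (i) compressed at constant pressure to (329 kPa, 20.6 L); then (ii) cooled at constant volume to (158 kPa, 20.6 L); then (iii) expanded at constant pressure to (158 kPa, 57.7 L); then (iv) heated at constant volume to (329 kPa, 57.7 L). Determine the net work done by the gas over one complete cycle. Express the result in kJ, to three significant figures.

Constant-volume legs do no work.
W(i) = (329)(20.6 − 57.7) = -12206 J; W(iii) = (158)(57.7 − 20.6) = 5862 J.
W_net = -12206 + 5862 = -6344 J (the counter-clockwise enclosed area).

W_net ≈ -6.34 kJ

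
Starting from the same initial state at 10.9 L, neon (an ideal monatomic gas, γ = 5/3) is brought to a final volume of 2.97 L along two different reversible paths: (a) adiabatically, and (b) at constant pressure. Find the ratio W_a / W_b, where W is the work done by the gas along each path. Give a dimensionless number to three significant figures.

W_a / W_b ≈ 2.84

Path (a) adiabatic: W = P₁V₁(1 − (V₁/V₂)^(γ−1))/(γ−1) → W_a/(P₁V₁) = -2.069.
Path (b) isobaric: W = P₁(V₂ − V₁) → W_b/(P₁V₁) = -0.7275.
W_a / W_b = -2.069 / -0.7275 = 2.844.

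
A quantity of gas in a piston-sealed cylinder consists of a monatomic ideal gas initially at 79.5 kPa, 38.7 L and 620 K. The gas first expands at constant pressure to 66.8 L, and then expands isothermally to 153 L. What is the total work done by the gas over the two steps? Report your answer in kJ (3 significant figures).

W_total ≈ 6.64 kJ

Step 1 (isobaric): W = PΔV = (79.5 kPa)(66.8 − 38.7 L) = 2234 J.
After step 1: P = 79.5 kPa, V = 66.8 L, T = 1070 K.
Step 2 (isothermal): W = P₁V₁ ln(V₂/V₁) = (5311) ln(153/66.8) = 4401 J.
W_total = 2234 + 4401 = 6635 J.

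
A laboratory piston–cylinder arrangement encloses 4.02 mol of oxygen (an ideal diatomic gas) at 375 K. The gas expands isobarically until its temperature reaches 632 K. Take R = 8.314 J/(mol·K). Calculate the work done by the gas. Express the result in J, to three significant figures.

Isobaric: W = P ΔV = nR ΔT.
W = (4.02)(8.314)(632 − 375) = 8590 J.

W ≈ 8590 J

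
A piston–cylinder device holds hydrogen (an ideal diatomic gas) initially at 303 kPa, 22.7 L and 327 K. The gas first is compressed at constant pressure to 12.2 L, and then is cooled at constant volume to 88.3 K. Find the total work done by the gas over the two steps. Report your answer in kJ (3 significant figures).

W_total ≈ -3.18 kJ

Step 1 (isobaric): W = PΔV = (303 kPa)(12.2 − 22.7 L) = -3182 J.
Step 2 (isochoric): W = 0 (constant volume).
W_total = -3182 + 0 = -3182 J.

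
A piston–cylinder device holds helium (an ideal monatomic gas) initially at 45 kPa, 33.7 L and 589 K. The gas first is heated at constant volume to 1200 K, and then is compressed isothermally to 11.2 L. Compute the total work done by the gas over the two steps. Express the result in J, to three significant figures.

W_total ≈ -3400 J

Step 1 (isochoric): W = 0 (constant volume).
After step 1: P = 91.68 kPa (V unchanged).
Step 2 (isothermal): W = P₁V₁ ln(V₂/V₁) = (3090) ln(11.2/33.7) = -3404 J.
W_total = 0 − 3404 = -3404 J.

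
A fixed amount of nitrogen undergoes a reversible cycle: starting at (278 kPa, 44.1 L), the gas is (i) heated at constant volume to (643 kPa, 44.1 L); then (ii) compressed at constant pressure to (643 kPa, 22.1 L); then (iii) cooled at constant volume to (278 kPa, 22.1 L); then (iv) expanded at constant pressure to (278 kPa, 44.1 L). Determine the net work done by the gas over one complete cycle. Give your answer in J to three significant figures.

Constant-volume legs do no work.
W(ii) = (643)(22.1 − 44.1) = -14146 J; W(iv) = (278)(44.1 − 22.1) = 6116 J.
W_net = -14146 + 6116 = -8030 J (the counter-clockwise enclosed area).

W_net ≈ -8030 J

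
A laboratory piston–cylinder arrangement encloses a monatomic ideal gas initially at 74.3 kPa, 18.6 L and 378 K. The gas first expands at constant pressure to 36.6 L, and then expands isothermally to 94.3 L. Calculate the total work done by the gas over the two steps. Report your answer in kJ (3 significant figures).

W_total ≈ 3.91 kJ

Step 1 (isobaric): W = PΔV = (74.3 kPa)(36.6 − 18.6 L) = 1337 J.
After step 1: P = 74.3 kPa, V = 36.6 L, T = 743.8 K.
Step 2 (isothermal): W = P₁V₁ ln(V₂/V₁) = (2719) ln(94.3/36.6) = 2574 J.
W_total = 1337 + 2574 = 3911 J.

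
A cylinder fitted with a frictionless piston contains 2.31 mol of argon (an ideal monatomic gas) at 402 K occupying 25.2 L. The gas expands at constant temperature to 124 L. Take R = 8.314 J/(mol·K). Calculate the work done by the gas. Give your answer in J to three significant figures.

W ≈ 12300 J

Isothermal: W = nRT ln(V₂/V₁).
W = (2.31)(8.314)(402) × ln(124/25.2)
  = 7721 × 1.593
W_by_gas = 12302 J.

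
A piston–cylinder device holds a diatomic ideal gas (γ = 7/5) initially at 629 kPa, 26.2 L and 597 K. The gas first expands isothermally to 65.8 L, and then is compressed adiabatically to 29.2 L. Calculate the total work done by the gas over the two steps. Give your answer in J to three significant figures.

W_total ≈ -645 J

Step 1 (isothermal): W = P₁V₁ ln(V₂/V₁) = (16480) ln(65.8/26.2) = 15176 J.
After step 1: P = 250.5 kPa, V = 65.8 L, T = 597 K.
Step 2 (adiabatic): W = (P₁V₁ − P₂V₂)/(γ−1) = (16480 − 22808)/0.4 = -15821 J.
W_total = 15176 − 15821 = -645.2 J.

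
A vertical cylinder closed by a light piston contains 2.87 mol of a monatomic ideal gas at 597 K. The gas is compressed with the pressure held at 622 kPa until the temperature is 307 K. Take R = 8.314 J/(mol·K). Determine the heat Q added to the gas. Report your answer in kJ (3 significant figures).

Isobaric: W = nRΔT = (2.87)(8.314)(-290) = -6920 J.
ΔU = nCᵥΔT with Cᵥ = 3R/2: ΔU = (2.87)(12.47)(-290) = -10380 J.
Q = ΔU + W = -10380 − 6920 = -17299 J.

Q ≈ -17.3 kJ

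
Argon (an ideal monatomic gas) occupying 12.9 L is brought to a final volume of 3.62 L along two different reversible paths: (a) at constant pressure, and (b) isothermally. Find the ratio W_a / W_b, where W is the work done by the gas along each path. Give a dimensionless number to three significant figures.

W_a / W_b ≈ 0.566

Path (a) isobaric: W = P₁(V₂ − V₁) → W_a/(P₁V₁) = -0.7194.
Path (b) isothermal: W = P₁V₁ ln(V₂/V₁) → W_b/(P₁V₁) = -1.271.
W_a / W_b = -0.7194 / -1.271 = 0.5661.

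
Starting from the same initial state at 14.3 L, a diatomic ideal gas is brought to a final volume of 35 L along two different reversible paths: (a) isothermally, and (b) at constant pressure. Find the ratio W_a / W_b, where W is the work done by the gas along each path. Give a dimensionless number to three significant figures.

W_a / W_b ≈ 0.618

Path (a) isothermal: W = P₁V₁ ln(V₂/V₁) → W_a/(P₁V₁) = 0.8951.
Path (b) isobaric: W = P₁(V₂ − V₁) → W_b/(P₁V₁) = 1.448.
W_a / W_b = 0.8951 / 1.448 = 0.6183.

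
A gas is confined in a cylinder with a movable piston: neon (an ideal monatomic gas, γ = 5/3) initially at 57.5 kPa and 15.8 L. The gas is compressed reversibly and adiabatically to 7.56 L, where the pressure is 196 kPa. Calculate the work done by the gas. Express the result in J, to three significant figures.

Adiabatic: W = (P₁V₁ − P₂V₂)/(γ − 1) with γ = 5/3.
P₁V₁ = 908.5 J, P₂V₂ = 1482 J.
W = (908.5 − 1482) / 0.6667 = -859.9 J.

W ≈ -860 J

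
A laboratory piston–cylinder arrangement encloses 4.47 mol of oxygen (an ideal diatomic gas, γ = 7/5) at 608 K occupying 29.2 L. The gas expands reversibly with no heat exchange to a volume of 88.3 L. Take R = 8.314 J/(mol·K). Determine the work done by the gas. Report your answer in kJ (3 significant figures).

W ≈ 20.2 kJ

Adiabatic: TV^(γ−1) = const with γ = 7/5.
T₂ = T₁ (V₁/V₂)^(γ−1) = 608 × (29.2/88.3)^0.4 = 608 × 0.6423 = 390.5 K.
W_by = nCᵥ(T₁ − T₂) = (4.47)(20.79)(608 − 390.5) = 20203 J.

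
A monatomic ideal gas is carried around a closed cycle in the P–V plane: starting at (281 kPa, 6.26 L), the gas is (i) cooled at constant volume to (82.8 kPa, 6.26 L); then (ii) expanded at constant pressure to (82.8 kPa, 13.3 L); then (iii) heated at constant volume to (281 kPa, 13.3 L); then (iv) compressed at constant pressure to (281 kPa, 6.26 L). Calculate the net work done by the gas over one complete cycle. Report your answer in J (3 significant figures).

W_net ≈ -1400 J

Constant-volume legs do no work.
W(ii) = (82.8)(13.3 − 6.26) = 582.9 J; W(iv) = (281)(6.26 − 13.3) = -1978 J.
W_net = 582.9 − 1978 = -1395 J (the counter-clockwise enclosed area).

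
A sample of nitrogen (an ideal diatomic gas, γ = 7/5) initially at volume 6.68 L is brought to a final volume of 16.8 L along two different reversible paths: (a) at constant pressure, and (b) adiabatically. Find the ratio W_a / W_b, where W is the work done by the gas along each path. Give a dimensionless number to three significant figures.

Path (a) isobaric: W = P₁(V₂ − V₁) → W_a/(P₁V₁) = 1.515.
Path (b) adiabatic: W = P₁V₁(1 − (V₁/V₂)^(γ−1))/(γ−1) → W_b/(P₁V₁) = 0.7713.
W_a / W_b = 1.515 / 0.7713 = 1.964.

W_a / W_b ≈ 1.96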